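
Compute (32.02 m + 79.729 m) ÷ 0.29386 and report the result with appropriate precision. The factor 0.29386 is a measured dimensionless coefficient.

32.02 m + 79.729 m = 111.749 m; the sum is limited to 2 decimal places (5 s.f.).
Carrying full precision, 111.749 ÷ 0.29386 = 380.279725039… m; 0.29386 has 5 s.f., so the result keeps min(5, 5) = 5 s.f.
Rounded to 5 significant figures: 380.28 m.

380.28 m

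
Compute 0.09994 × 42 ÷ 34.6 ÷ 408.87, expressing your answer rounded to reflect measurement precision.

0.09994 × 42 ÷ 34.6 ÷ 408.87 = 0.000296706657048…
Multiplication/division keeps the fewest significant figures: 0.09994 → 4 s.f., 42 → 2 s.f., 34.6 → 3 s.f., 408.87 → 5 s.f.; limit is 2.
Rounded to 2 significant figures: 3.0 × 10^-4.

3.0 × 10^-4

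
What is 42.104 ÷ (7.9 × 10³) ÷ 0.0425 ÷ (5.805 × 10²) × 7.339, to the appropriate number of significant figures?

42.104 ÷ (7.9 × 10³) ÷ 0.0425 ÷ (5.805 × 10²) × 7.339 = 0.00158541148251…
Multiplication/division keeps the fewest significant figures: 42.104 → 5 s.f., 7.9 × 10³ → 2 s.f., 0.0425 → 3 s.f., 5.805 × 10² → 4 s.f., 7.339 → 4 s.f.; limit is 2.
Rounded to 2 significant figures: 0.0016.

0.0016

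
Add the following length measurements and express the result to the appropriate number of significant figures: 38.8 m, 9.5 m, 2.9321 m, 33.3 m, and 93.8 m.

38.8 m + 9.5 m + 2.9321 m + 33.3 m + 93.8 m = 178.3321 m.
Addition/subtraction keeps the fewest decimal places: 38.8 → 1 decimal place, 9.5 → 1 decimal place, 2.9321 → 4 decimal places, 33.3 → 1 decimal place, 93.8 → 1 decimal place; limit is 1.
Rounded to 1 decimal place: 178.3 m.

178.3 m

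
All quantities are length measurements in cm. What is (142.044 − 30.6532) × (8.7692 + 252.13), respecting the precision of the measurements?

29062 cm²

142.044 − 30.6532 = 111.3908, limited to 3 d.p. → 6 s.f.; 8.7692 + 252.13 = 260.8992, limited to 2 d.p. → 5 s.f.
Carrying full precision, 111.3908 × 260.8992 = 29061.7706074…; keep min(6, 5) = 5 s.f.
Rounded to 5 significant figures: 29062 cm².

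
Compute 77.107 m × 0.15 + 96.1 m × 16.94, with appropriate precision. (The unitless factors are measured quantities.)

1.64 × 10^3 m

77.107 × 0.15 = 11.56605 → 12 m (2 s.f., last digit at the 10^0 place).
96.1 × 16.94 = 1627.934 → 1.63 × 10^3 m (3 s.f., last digit at the 10^1 place).
Sum: 1639.50005 m; keep the coarser place, 10^1.
Result: 1.64 × 10^3 m.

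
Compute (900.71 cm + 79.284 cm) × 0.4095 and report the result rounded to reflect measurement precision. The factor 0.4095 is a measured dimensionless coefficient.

401.3 cm

900.71 cm + 79.284 cm = 979.994 cm; the sum is limited to 2 decimal places (5 s.f.).
Carrying full precision, 979.994 × 0.4095 = 401.307543 cm; 0.4095 has 4 s.f., so the result keeps min(5, 4) = 4 s.f.
Rounded to 4 significant figures: 401.3 cm.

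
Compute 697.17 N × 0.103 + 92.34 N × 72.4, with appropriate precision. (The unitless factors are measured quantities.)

6.76 × 10^3 N

697.17 × 0.103 = 71.80851 → 71.8 N (3 s.f., last digit at the 10^-1 place).
92.34 × 72.4 = 6685.416 → 6.69 × 10^3 N (3 s.f., last digit at the 10^1 place).
Sum: 6757.22451 N; keep the coarser place, 10^1.
Result: 6.76 × 10^3 N.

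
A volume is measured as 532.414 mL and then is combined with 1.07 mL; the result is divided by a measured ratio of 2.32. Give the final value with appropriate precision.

532.414 mL + 1.07 mL = 533.484 mL; the sum is limited to 2 decimal places (5 s.f.).
Carrying full precision, 533.484 ÷ 2.32 = 229.95 mL; 2.32 has 3 s.f., so the result keeps min(5, 3) = 3 s.f.
Rounded to 3 significant figures: 2.30 × 10^2 mL.

2.30 × 10^2 mL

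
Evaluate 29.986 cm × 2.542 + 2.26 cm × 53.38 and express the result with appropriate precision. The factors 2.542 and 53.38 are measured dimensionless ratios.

197 cm

29.986 × 2.542 = 76.224412 → 76.22 cm (4 s.f., last digit at the 10^-2 place).
2.26 × 53.38 = 120.6388 → 121 cm (3 s.f., last digit at the 10^0 place).
Sum: 196.863212 cm; keep the coarser place, 10^0.
Result: 197 cm.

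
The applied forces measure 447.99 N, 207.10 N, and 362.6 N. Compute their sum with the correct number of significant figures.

447.99 N + 207.10 N + 362.6 N = 1017.69 N.
Addition/subtraction keeps the fewest decimal places: 447.99 → 2 decimal places, 207.10 → 2 decimal places, 362.6 → 1 decimal place; limit is 1.
Rounded to 1 decimal place: 1017.7 N.

1017.7 N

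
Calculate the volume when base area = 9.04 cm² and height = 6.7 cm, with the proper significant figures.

volume = 9.04 cm² × 6.7 cm = 60.568 cm³.
9.04 has 3 significant figures; 6.7 has 2.
Division/multiplication keeps the fewest: 2 significant figures.
Rounded: 61 cm³.

61 cm³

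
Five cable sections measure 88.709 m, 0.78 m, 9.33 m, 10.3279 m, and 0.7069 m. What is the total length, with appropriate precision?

88.709 m + 0.78 m + 9.33 m + 10.3279 m + 0.7069 m = 109.8538 m.
Addition/subtraction keeps the fewest decimal places: 88.709 → 3 decimal places, 0.78 → 2 decimal places, 9.33 → 2 decimal places, 10.3279 → 4 decimal places, 0.7069 → 4 decimal places; limit is 2.
Rounded to 2 decimal places: 109.85 m.

109.85 m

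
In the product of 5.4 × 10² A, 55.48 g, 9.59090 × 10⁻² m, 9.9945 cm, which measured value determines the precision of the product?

5.4 × 10² A → 2 s.f.; 55.48 g → 4 s.f.; 9.59090 × 10⁻² m → 6 s.f.; 9.9945 cm → 5 s.f.
The fewest is 2 significant figures, from 5.4 × 10² A.

5.4 × 10² A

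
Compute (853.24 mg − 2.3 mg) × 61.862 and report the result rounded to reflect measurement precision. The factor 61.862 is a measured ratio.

5.264 × 10^4 mg

853.24 mg − 2.3 mg = 850.94 mg; the difference is limited to 1 decimal place (4 s.f.).
Carrying full precision, 850.94 × 61.862 = 52640.85028 mg; 61.862 has 5 s.f., so the result keeps min(4, 5) = 4 s.f.
Rounded to 4 significant figures: 5.264 × 10^4 mg.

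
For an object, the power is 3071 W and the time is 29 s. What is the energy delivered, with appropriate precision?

8.9 × 10⁴ J

energy delivered = 3071 W × 29 s = 89059 J.
3071 has 4 significant figures; 29 has 2.
Division/multiplication keeps the fewest: 2 significant figures.
Rounded: 8.9 × 10⁴ J.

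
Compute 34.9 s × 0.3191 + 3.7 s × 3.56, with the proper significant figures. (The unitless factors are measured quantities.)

24 s

34.9 × 0.3191 = 11.13659 → 11.1 s (3 s.f., last digit at the 10^-1 place).
3.7 × 3.56 = 13.172 → 13 s (2 s.f., last digit at the 10^0 place).
Sum: 24.30859 s; keep the coarser place, 10^0.
Result: 24 s.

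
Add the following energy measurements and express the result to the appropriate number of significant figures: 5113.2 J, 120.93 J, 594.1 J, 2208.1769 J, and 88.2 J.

8.1246 × 10^3 J

5113.2 J + 120.93 J + 594.1 J + 2208.1769 J + 88.2 J = 8124.6069 J.
Addition/subtraction keeps the fewest decimal places: 5113.2 → 1 decimal place, 120.93 → 2 decimal places, 594.1 → 1 decimal place, 2208.1769 → 4 decimal places, 88.2 → 1 decimal place; limit is 1.
Rounded to 1 decimal place: 8.1246 × 10^3 J.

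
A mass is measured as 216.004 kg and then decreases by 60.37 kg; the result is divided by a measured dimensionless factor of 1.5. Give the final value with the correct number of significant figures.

1.0 × 10² kg

216.004 kg − 60.37 kg = 155.634 kg; the difference is limited to 2 decimal places (5 s.f.).
Carrying full precision, 155.634 ÷ 1.5 = 103.756 kg; 1.5 has 2 s.f., so the result keeps min(5, 2) = 2 s.f.
Rounded to 2 significant figures: 1.0 × 10² kg.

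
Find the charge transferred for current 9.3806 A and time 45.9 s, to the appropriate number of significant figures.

charge transferred = 9.3806 A × 45.9 s = 430.56954 C.
9.3806 has 5 significant figures; 45.9 has 3.
Division/multiplication keeps the fewest: 3 significant figures.
Rounded: 4.31 × 10^2 C.

4.31 × 10^2 C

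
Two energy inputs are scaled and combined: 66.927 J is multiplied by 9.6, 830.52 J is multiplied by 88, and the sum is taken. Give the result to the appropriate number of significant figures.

66.927 × 9.6 = 642.4992 → 6.4 × 10² J (2 s.f., last digit at the 10^1 place).
830.52 × 88 = 73085.76 → 7.3 × 10⁴ J (2 s.f., last digit at the 10^3 place).
Sum: 73728.2592 J; keep the coarser place, 10^3.
Result: 7.4 × 10⁴ J.

7.4 × 10⁴ J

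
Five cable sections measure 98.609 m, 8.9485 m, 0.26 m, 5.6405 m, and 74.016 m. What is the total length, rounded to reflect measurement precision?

98.609 m + 8.9485 m + 0.26 m + 5.6405 m + 74.016 m = 187.4740 m.
Addition/subtraction keeps the fewest decimal places: 98.609 → 3 decimal places, 8.9485 → 4 decimal places, 0.26 → 2 decimal places, 5.6405 → 4 decimal places, 74.016 → 3 decimal places; limit is 2.
Rounded to 2 decimal places: 187.47 m.

187.47 m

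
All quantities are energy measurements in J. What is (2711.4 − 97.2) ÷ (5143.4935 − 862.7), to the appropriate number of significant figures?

2711.4 − 97.2 = 2614.2, limited to 1 d.p. → 5 s.f.; 5143.4935 − 862.7 = 4280.7935, limited to 1 d.p. → 5 s.f.
Carrying full precision, 2614.2 ÷ 4280.7935 = 0.610681173946…; keep min(5, 5) = 5 s.f.
Rounded to 5 significant figures: 0.61068.

0.61068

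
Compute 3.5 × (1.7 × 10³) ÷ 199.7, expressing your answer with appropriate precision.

3.5 × (1.7 × 10³) ÷ 199.7 = 29.7946920381…
Multiplication/division keeps the fewest significant figures: 3.5 → 2 s.f., 1.7 × 10³ → 2 s.f., 199.7 → 4 s.f.; limit is 2.
Rounded to 2 significant figures: 3.0 × 10¹.

3.0 × 10¹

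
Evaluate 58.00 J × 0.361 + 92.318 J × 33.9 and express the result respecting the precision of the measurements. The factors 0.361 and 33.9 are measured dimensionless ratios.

58.00 × 0.361 = 20.938 → 20.9 J (3 s.f., last digit at the 10^-1 place).
92.318 × 33.9 = 3129.5802 → 3.13 × 10^3 J (3 s.f., last digit at the 10^1 place).
Sum: 3150.5182 J; keep the coarser place, 10^1.
Result: 3.15 × 10^3 J.

3.15 × 10^3 J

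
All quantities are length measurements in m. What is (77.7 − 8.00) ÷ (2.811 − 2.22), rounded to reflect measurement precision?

77.7 − 8.00 = 69.70, limited to 1 d.p. → 3 s.f.; 2.811 − 2.22 = 0.591, limited to 2 d.p. → 2 s.f.
Carrying full precision, 69.70 ÷ 0.591 = 117.9357022…; keep min(3, 2) = 2 s.f.
Rounded to 2 significant figures: 1.2 × 10².

1.2 × 10²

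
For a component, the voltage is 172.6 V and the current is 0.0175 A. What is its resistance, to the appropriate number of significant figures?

9.86 × 10³ Ω

resistance = 172.6 V ÷ 0.0175 A = 9862.85714286… Ω.
172.6 has 4 significant figures; 0.0175 has 3.
Division/multiplication keeps the fewest: 3 significant figures.
Rounded: 9.86 × 10³ Ω.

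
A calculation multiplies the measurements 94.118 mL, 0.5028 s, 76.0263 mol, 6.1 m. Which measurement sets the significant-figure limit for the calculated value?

94.118 mL → 5 s.f.; 0.5028 s → 4 s.f.; 76.0263 mol → 6 s.f.; 6.1 m → 2 s.f.
The fewest is 2 significant figures, from 6.1 m.

6.1 m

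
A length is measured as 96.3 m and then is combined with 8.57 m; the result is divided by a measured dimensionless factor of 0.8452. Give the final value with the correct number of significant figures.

96.3 m + 8.57 m = 104.87 m; the sum is limited to 1 decimal place (4 s.f.).
Carrying full precision, 104.87 ÷ 0.8452 = 124.077141505… m; 0.8452 has 4 s.f., so the result keeps min(4, 4) = 4 s.f.
Rounded to 4 significant figures: 124.1 m.

124.1 m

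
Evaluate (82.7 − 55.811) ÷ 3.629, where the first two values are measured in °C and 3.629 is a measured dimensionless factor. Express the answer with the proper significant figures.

7.41 °C

82.7 °C − 55.811 °C = 26.889 °C; the difference is limited to 1 decimal place (3 s.f.).
Carrying full precision, 26.889 ÷ 3.629 = 7.40947919537… °C; 3.629 has 4 s.f., so the result keeps min(3, 4) = 3 s.f.
Rounded to 3 significant figures: 7.41 °C.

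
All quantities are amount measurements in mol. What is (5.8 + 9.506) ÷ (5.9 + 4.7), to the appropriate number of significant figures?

1.44

5.8 + 9.506 = 15.306, limited to 1 d.p. → 3 s.f.; 5.9 + 4.7 = 10.6, limited to 1 d.p. → 3 s.f.
Carrying full precision, 15.306 ÷ 10.6 = 1.44396226415…; keep min(3, 3) = 3 s.f.
Rounded to 3 significant figures: 1.44.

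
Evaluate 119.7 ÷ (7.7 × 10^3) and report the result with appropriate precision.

0.016

119.7 ÷ (7.7 × 10^3) = 0.0155454545455…
Multiplication/division keeps the fewest significant figures: 119.7 → 4 s.f., 7.7 × 10^3 → 2 s.f.; limit is 2.
Rounded to 2 significant figures: 0.016.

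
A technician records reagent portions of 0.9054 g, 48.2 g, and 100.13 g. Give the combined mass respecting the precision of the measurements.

0.9054 g + 48.2 g + 100.13 g = 149.2354 g.
Addition/subtraction keeps the fewest decimal places: 0.9054 → 4 decimal places, 48.2 → 1 decimal place, 100.13 → 2 decimal places; limit is 1.
Rounded to 1 decimal place: 149.2 g.

149.2 g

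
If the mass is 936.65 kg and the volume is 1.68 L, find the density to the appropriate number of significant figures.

558 kg/L

density = 936.65 kg ÷ 1.68 L = 557.529761905… kg/L.
936.65 has 5 significant figures; 1.68 has 3.
Division/multiplication keeps the fewest: 3 significant figures.
Rounded: 558 kg/L.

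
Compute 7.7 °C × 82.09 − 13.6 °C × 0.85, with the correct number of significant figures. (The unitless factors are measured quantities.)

7.7 × 82.09 = 632.093 → 6.3 × 10^2 °C (2 s.f., last digit at the 10^1 place).
13.6 × 0.85 = 11.56 → 12 °C (2 s.f., last digit at the 10^0 place).
Difference: 620.533 °C; keep the coarser place, 10^1.
Result: 6.2 × 10^2 °C.

6.2 × 10^2 °C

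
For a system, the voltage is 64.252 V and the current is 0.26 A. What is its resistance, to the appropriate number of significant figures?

2.5 × 10² Ω

resistance = 64.252 V ÷ 0.26 A = 247.123076923… Ω.
64.252 has 5 significant figures; 0.26 has 2.
Division/multiplication keeps the fewest: 2 significant figures.
Rounded: 2.5 × 10² Ω.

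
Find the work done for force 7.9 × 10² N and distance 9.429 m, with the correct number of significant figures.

work done = 7.9 × 10² N × 9.429 m = 7448.91 J.
7.9 × 10² has 2 significant figures; 9.429 has 4.
Division/multiplication keeps the fewest: 2 significant figures.
Rounded: 7.4 × 10³ J.

7.4 × 10³ J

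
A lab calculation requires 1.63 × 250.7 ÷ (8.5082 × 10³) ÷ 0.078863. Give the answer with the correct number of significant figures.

0.609

1.63 × 250.7 ÷ (8.5082 × 10³) ÷ 0.078863 = 0.609019157663…
Multiplication/division keeps the fewest significant figures: 1.63 → 3 s.f., 250.7 → 4 s.f., 8.5082 × 10³ → 5 s.f., 0.078863 → 5 s.f.; limit is 3.
Rounded to 3 significant figures: 0.609.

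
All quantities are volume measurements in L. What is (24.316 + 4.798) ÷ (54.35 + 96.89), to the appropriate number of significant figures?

24.316 + 4.798 = 29.114, limited to 3 d.p. → 5 s.f.; 54.35 + 96.89 = 151.24, limited to 2 d.p. → 5 s.f.
Carrying full precision, 29.114 ÷ 151.24 = 0.192501983602…; keep min(5, 5) = 5 s.f.
Rounded to 5 significant figures: 0.19250.

0.19250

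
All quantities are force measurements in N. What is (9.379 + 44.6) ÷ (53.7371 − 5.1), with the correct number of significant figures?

1.11

9.379 + 44.6 = 53.979, limited to 1 d.p. → 3 s.f.; 53.7371 − 5.1 = 48.6371, limited to 1 d.p. → 3 s.f.
Carrying full precision, 53.979 ÷ 48.6371 = 1.10983179507…; keep min(3, 3) = 3 s.f.
Rounded to 3 significant figures: 1.11.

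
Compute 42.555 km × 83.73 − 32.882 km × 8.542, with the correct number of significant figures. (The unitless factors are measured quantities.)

42.555 × 83.73 = 3563.13015 → 3563 km (4 s.f., last digit at the 10^0 place).
32.882 × 8.542 = 280.878044 → 280.9 km (4 s.f., last digit at the 10^-1 place).
Difference: 3282.252106 km; keep the coarser place, 10^0.
Result: 3282 km.

3282 km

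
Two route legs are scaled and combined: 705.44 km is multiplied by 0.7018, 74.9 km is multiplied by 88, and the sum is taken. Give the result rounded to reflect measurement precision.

7.1 × 10³ km

705.44 × 0.7018 = 495.077792 → 495.1 km (4 s.f., last digit at the 10^-1 place).
74.9 × 88 = 6591.2 → 6.6 × 10³ km (2 s.f., last digit at the 10^2 place).
Sum: 7086.277792 km; keep the coarser place, 10^2.
Result: 7.1 × 10³ km.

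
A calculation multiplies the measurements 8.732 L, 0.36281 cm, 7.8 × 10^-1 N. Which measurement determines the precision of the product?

7.8 × 10^-1 N

8.732 L → 4 s.f.; 0.36281 cm → 5 s.f.; 7.8 × 10^-1 N → 2 s.f.
The fewest is 2 significant figures, from 7.8 × 10^-1 N.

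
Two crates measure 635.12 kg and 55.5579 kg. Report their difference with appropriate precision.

635.12 kg − 55.5579 kg = 579.5621 kg.
Addition/subtraction keeps the fewest decimal places: 635.12 → 2 decimal places, 55.5579 → 4 decimal places; limit is 2.
Rounded to 2 decimal places: 579.56 kg.

579.56 kg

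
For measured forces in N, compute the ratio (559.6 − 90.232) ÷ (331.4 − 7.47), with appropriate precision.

559.6 − 90.232 = 469.368, limited to 1 d.p. → 4 s.f.; 331.4 − 7.47 = 323.93, limited to 1 d.p. → 4 s.f.
Carrying full precision, 469.368 ÷ 323.93 = 1.44897971784…; keep min(4, 4) = 4 s.f.
Rounded to 4 significant figures: 1.449.

1.449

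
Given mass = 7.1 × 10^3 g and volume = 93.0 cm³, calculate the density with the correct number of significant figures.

density = 7.1 × 10^3 g ÷ 93.0 cm³ = 76.3440860215… g/cm³.
7.1 × 10^3 has 2 significant figures; 93.0 has 3.
Division/multiplication keeps the fewest: 2 significant figures.
Rounded: 76 g/cm³.

76 g/cm³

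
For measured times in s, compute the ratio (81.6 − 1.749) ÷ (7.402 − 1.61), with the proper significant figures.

13.8

81.6 − 1.749 = 79.851, limited to 1 d.p. → 3 s.f.; 7.402 − 1.61 = 5.792, limited to 2 d.p. → 3 s.f.
Carrying full precision, 79.851 ÷ 5.792 = 13.786429558…; keep min(3, 3) = 3 s.f.
Rounded to 3 significant figures: 13.8.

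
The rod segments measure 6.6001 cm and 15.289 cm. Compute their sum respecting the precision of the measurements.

6.6001 cm + 15.289 cm = 21.8891 cm.
Addition/subtraction keeps the fewest decimal places: 6.6001 → 4 decimal places, 15.289 → 3 decimal places; limit is 3.
Rounded to 3 decimal places: 21.889 cm.

21.889 cm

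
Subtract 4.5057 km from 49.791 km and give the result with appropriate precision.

45.285 km

49.791 km − 4.5057 km = 45.2853 km.
Addition/subtraction keeps the fewest decimal places: 49.791 → 3 decimal places, 4.5057 → 4 decimal places; limit is 3.
Rounded to 3 decimal places: 45.285 km.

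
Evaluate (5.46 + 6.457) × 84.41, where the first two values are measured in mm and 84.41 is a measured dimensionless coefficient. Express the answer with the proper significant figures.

5.46 mm + 6.457 mm = 11.917 mm; the sum is limited to 2 decimal places (4 s.f.).
Carrying full precision, 11.917 × 84.41 = 1005.91397 mm; 84.41 has 4 s.f., so the result keeps min(4, 4) = 4 s.f.
Rounded to 4 significant figures: 1006 mm.

1006 mm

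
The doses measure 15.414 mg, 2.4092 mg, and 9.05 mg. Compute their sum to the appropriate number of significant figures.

26.87 mg

15.414 mg + 2.4092 mg + 9.05 mg = 26.8732 mg.
Addition/subtraction keeps the fewest decimal places: 15.414 → 3 decimal places, 2.4092 → 4 decimal places, 9.05 → 2 decimal places; limit is 2.
Rounded to 2 decimal places: 26.87 mg.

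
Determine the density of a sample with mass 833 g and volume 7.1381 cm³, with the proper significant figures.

density = 833 g ÷ 7.1381 cm³ = 116.697720682… g/cm³.
833 has 3 significant figures; 7.1381 has 5.
Division/multiplication keeps the fewest: 3 significant figures.
Rounded: 1.17 × 10^2 g/cm³.

1.17 × 10^2 g/cm³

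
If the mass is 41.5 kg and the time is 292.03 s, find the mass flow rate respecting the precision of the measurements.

0.142 kg/s

mass flow rate = 41.5 kg ÷ 292.03 s = 0.142108687464… kg/s.
41.5 has 3 significant figures; 292.03 has 5.
Division/multiplication keeps the fewest: 3 significant figures.
Rounded: 0.142 kg/s.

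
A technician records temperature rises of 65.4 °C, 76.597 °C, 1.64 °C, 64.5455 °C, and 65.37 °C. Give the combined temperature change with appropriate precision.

65.4 °C + 76.597 °C + 1.64 °C + 64.5455 °C + 65.37 °C = 273.5525 °C.
Addition/subtraction keeps the fewest decimal places: 65.4 → 1 decimal place, 76.597 → 3 decimal places, 1.64 → 2 decimal places, 64.5455 → 4 decimal places, 65.37 → 2 decimal places; limit is 1.
Rounded to 1 decimal place: 2.736 × 10^2 °C.

2.736 × 10^2 °C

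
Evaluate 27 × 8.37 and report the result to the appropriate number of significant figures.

27 × 8.37 = 225.99
Multiplication/division keeps the fewest significant figures: 27 → 2 s.f., 8.37 → 3 s.f.; limit is 2.
Rounded to 2 significant figures: 2.3 × 10².

2.3 × 10²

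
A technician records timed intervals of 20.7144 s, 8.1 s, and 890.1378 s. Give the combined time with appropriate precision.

20.7144 s + 8.1 s + 890.1378 s = 918.9522 s.
Addition/subtraction keeps the fewest decimal places: 20.7144 → 4 decimal places, 8.1 → 1 decimal place, 890.1378 → 4 decimal places; limit is 1.
Rounded to 1 decimal place: 919.0 s.

919.0 s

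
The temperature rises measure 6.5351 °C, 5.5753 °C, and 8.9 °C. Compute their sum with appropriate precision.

6.5351 °C + 5.5753 °C + 8.9 °C = 21.0104 °C.
Addition/subtraction keeps the fewest decimal places: 6.5351 → 4 decimal places, 5.5753 → 4 decimal places, 8.9 → 1 decimal place; limit is 1.
Rounded to 1 decimal place: 21.0 °C.

21.0 °C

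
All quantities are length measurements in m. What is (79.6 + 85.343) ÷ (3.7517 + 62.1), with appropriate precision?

2.50

79.6 + 85.343 = 164.943, limited to 1 d.p. → 4 s.f.; 3.7517 + 62.1 = 65.8517, limited to 1 d.p. → 3 s.f.
Carrying full precision, 164.943 ÷ 65.8517 = 2.50476449355…; keep min(4, 3) = 3 s.f.
Rounded to 3 significant figures: 2.50.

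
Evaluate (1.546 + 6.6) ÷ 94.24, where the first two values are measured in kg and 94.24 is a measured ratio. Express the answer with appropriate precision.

0.086 kg

1.546 kg + 6.6 kg = 8.146 kg; the sum is limited to 1 decimal place (2 s.f.).
Carrying full precision, 8.146 ÷ 94.24 = 0.0864388794567… kg; 94.24 has 4 s.f., so the result keeps min(2, 4) = 2 s.f.
Rounded to 2 significant figures: 0.086 kg.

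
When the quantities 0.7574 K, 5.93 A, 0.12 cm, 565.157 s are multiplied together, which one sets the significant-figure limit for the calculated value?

0.7574 K → 4 s.f.; 5.93 A → 3 s.f.; 0.12 cm → 2 s.f.; 565.157 s → 6 s.f.
The fewest is 2 significant figures, from 0.12 cm.

0.12 cm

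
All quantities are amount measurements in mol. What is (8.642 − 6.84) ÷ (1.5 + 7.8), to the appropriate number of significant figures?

8.642 − 6.84 = 1.802, limited to 2 d.p. → 3 s.f.; 1.5 + 7.8 = 9.3, limited to 1 d.p. → 2 s.f.
Carrying full precision, 1.802 ÷ 9.3 = 0.19376344086…; keep min(3, 2) = 2 s.f.
Rounded to 2 significant figures: 0.19.

0.19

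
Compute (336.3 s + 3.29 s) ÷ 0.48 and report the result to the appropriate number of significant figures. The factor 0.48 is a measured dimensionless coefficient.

336.3 s + 3.29 s = 339.59 s; the sum is limited to 1 decimal place (4 s.f.).
Carrying full precision, 339.59 ÷ 0.48 = 707.479166667… s; 0.48 has 2 s.f., so the result keeps min(4, 2) = 2 s.f.
Rounded to 2 significant figures: 7.1 × 10² s.

7.1 × 10² s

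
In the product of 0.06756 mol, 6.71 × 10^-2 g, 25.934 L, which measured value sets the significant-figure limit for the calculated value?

0.06756 mol → 4 s.f.; 6.71 × 10^-2 g → 3 s.f.; 25.934 L → 5 s.f.
The fewest is 3 significant figures, from 6.71 × 10^-2 g.

6.71 × 10^-2 g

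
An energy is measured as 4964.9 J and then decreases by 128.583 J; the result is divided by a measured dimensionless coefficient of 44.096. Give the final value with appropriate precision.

109.68 J

4964.9 J − 128.583 J = 4836.317 J; the difference is limited to 1 decimal place (5 s.f.).
Carrying full precision, 4836.317 ÷ 44.096 = 109.677000181… J; 44.096 has 5 s.f., so the result keeps min(5, 5) = 5 s.f.
Rounded to 5 significant figures: 109.68 J.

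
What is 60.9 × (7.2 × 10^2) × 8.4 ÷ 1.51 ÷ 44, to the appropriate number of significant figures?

5.5 × 10^3

60.9 × (7.2 × 10^2) × 8.4 ÷ 1.51 ÷ 44 = 5543.69656833…
Multiplication/division keeps the fewest significant figures: 60.9 → 3 s.f., 7.2 × 10^2 → 2 s.f., 8.4 → 2 s.f., 1.51 → 3 s.f., 44 → 2 s.f.; limit is 2.
Rounded to 2 significant figures: 5.5 × 10^3.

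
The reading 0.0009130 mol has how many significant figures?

0.0009130: leading zeros are not significant; trailing zeros after a decimal point are significant.

4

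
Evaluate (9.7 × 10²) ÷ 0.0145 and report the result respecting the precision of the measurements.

6.7 × 10⁴

(9.7 × 10²) ÷ 0.0145 = 66896.5517241…
Multiplication/division keeps the fewest significant figures: 9.7 × 10² → 2 s.f., 0.0145 → 3 s.f.; limit is 2.
Rounded to 2 significant figures: 6.7 × 10⁴.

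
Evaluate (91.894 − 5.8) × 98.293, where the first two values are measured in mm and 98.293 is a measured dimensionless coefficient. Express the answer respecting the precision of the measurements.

8.46 × 10^3 mm

91.894 mm − 5.8 mm = 86.094 mm; the difference is limited to 1 decimal place (3 s.f.).
Carrying full precision, 86.094 × 98.293 = 8462.437542 mm; 98.293 has 5 s.f., so the result keeps min(3, 5) = 3 s.f.
Rounded to 3 significant figures: 8.46 × 10^3 mm.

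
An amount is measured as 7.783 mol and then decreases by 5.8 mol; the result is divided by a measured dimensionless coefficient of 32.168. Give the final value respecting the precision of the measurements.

7.783 mol − 5.8 mol = 1.983 mol; the difference is limited to 1 decimal place (2 s.f.).
Carrying full precision, 1.983 ÷ 32.168 = 0.0616451131559… mol; 32.168 has 5 s.f., so the result keeps min(2, 5) = 2 s.f.
Rounded to 2 significant figures: 0.062 mol.

0.062 mol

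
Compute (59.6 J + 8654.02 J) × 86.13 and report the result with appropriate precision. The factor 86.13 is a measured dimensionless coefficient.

59.6 J + 8654.02 J = 8713.62 J; the sum is limited to 1 decimal place (5 s.f.).
Carrying full precision, 8713.62 × 86.13 = 750504.0906 J; 86.13 has 4 s.f., so the result keeps min(5, 4) = 4 s.f.
Rounded to 4 significant figures: 7.505 × 10^5 J.

7.505 × 10^5 J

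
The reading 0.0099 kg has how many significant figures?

2

0.0099: leading zeros are not significant.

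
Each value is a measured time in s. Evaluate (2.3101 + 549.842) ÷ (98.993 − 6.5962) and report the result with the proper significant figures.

2.3101 + 549.842 = 552.1521, limited to 3 d.p. → 6 s.f.; 98.993 − 6.5962 = 92.3968, limited to 3 d.p. → 5 s.f.
Carrying full precision, 552.1521 ÷ 92.3968 = 5.97587903477…; keep min(6, 5) = 5 s.f.
Rounded to 5 significant figures: 5.9759.

5.9759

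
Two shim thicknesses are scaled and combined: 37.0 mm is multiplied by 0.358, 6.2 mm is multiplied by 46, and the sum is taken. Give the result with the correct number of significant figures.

37.0 × 0.358 = 13.246 → 13.2 mm (3 s.f., last digit at the 10^-1 place).
6.2 × 46 = 285.2 → 2.9 × 10² mm (2 s.f., last digit at the 10^1 place).
Sum: 298.446 mm; keep the coarser place, 10^1.
Result: 3.0 × 10² mm.

3.0 × 10² mm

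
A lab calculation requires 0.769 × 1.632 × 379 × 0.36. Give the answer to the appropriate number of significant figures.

0.769 × 1.632 × 379 × 0.36 = 171.23329152
Multiplication/division keeps the fewest significant figures: 0.769 → 3 s.f., 1.632 → 4 s.f., 379 → 3 s.f., 0.36 → 2 s.f.; limit is 2.
Rounded to 2 significant figures: 1.7 × 10^2.

1.7 × 10^2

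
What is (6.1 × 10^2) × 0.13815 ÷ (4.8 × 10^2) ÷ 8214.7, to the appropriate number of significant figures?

2.1 × 10^-5

(6.1 × 10^2) × 0.13815 ÷ (4.8 × 10^2) ÷ 8214.7 = 0.0000213721286231…
Multiplication/division keeps the fewest significant figures: 6.1 × 10^2 → 2 s.f., 0.13815 → 5 s.f., 4.8 × 10^2 → 2 s.f., 8214.7 → 5 s.f.; limit is 2.
Rounded to 2 significant figures: 2.1 × 10^-5.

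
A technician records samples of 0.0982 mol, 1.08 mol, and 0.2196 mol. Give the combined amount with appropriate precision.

1.40 mol

0.0982 mol + 1.08 mol + 0.2196 mol = 1.3978 mol.
Addition/subtraction keeps the fewest decimal places: 0.0982 → 4 decimal places, 1.08 → 2 decimal places, 0.2196 → 4 decimal places; limit is 2.
Rounded to 2 decimal places: 1.40 mol.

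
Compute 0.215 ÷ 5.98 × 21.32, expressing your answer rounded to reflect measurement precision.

0.215 ÷ 5.98 × 21.32 = 0.76652173913…
Multiplication/division keeps the fewest significant figures: 0.215 → 3 s.f., 5.98 → 3 s.f., 21.32 → 4 s.f.; limit is 3.
Rounded to 3 significant figures: 7.67 × 10^-1.

7.67 × 10^-1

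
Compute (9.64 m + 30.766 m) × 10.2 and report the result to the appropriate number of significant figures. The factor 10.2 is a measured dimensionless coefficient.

412 m

9.64 m + 30.766 m = 40.406 m; the sum is limited to 2 decimal places (4 s.f.).
Carrying full precision, 40.406 × 10.2 = 412.1412 m; 10.2 has 3 s.f., so the result keeps min(4, 3) = 3 s.f.
Rounded to 3 significant figures: 412 m.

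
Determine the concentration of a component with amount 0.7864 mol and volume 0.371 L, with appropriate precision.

2.12 mol/L

concentration = 0.7864 mol ÷ 0.371 L = 2.11967654987… mol/L.
0.7864 has 4 significant figures; 0.371 has 3.
Division/multiplication keeps the fewest: 3 significant figures.
Rounded: 2.12 mol/L.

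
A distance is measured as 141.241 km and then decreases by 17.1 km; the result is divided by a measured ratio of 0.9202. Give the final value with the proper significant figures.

141.241 km − 17.1 km = 124.141 km; the difference is limited to 1 decimal place (4 s.f.).
Carrying full precision, 124.141 ÷ 0.9202 = 134.906542056… km; 0.9202 has 4 s.f., so the result keeps min(4, 4) = 4 s.f.
Rounded to 4 significant figures: 134.9 km.

134.9 km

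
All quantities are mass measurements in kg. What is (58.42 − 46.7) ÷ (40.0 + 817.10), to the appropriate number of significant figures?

0.0137

58.42 − 46.7 = 11.72, limited to 1 d.p. → 3 s.f.; 40.0 + 817.10 = 857.10, limited to 1 d.p. → 4 s.f.
Carrying full precision, 11.72 ÷ 857.10 = 0.0136740170342…; keep min(3, 4) = 3 s.f.
Rounded to 3 significant figures: 0.0137.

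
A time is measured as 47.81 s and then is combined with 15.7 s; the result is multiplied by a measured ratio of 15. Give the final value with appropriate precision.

9.5 × 10² s

47.81 s + 15.7 s = 63.51 s; the sum is limited to 1 decimal place (3 s.f.).
Carrying full precision, 63.51 × 15 = 952.65 s; 15 has 2 s.f., so the result keeps min(3, 2) = 2 s.f.
Rounded to 2 significant figures: 9.5 × 10² s.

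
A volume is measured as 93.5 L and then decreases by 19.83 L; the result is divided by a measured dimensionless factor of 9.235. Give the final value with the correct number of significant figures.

7.98 L

93.5 L − 19.83 L = 73.67 L; the difference is limited to 1 decimal place (3 s.f.).
Carrying full precision, 73.67 ÷ 9.235 = 7.97726042231… L; 9.235 has 4 s.f., so the result keeps min(3, 4) = 3 s.f.
Rounded to 3 significant figures: 7.98 L.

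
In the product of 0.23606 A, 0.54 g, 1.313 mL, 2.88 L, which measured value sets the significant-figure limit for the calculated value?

0.23606 A → 5 s.f.; 0.54 g → 2 s.f.; 1.313 mL → 4 s.f.; 2.88 L → 3 s.f.
The fewest is 2 significant figures, from 0.54 g.

0.54 g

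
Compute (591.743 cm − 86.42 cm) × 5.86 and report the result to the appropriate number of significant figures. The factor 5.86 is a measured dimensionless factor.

2.96 × 10^3 cm

591.743 cm − 86.42 cm = 505.323 cm; the difference is limited to 2 decimal places (5 s.f.).
Carrying full precision, 505.323 × 5.86 = 2961.19278 cm; 5.86 has 3 s.f., so the result keeps min(5, 3) = 3 s.f.
Rounded to 3 significant figures: 2.96 × 10^3 cm.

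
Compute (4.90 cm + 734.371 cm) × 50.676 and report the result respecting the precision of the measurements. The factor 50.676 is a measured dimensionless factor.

4.90 cm + 734.371 cm = 739.271 cm; the sum is limited to 2 decimal places (5 s.f.).
Carrying full precision, 739.271 × 50.676 = 37463.297196 cm; 50.676 has 5 s.f., so the result keeps min(5, 5) = 5 s.f.
Rounded to 5 significant figures: 37463 cm.

37463 cm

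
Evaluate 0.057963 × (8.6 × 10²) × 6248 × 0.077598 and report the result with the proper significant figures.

0.057963 × (8.6 × 10²) × 6248 × 0.077598 = 24168.0079596…
Multiplication/division keeps the fewest significant figures: 0.057963 → 5 s.f., 8.6 × 10² → 2 s.f., 6248 → 4 s.f., 0.077598 → 5 s.f.; limit is 2.
Rounded to 2 significant figures: 2.4 × 10⁴.

2.4 × 10⁴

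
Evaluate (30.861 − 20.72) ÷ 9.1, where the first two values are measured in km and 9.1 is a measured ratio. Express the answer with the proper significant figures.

30.861 km − 20.72 km = 10.141 km; the difference is limited to 2 decimal places (4 s.f.).
Carrying full precision, 10.141 ÷ 9.1 = 1.1143956044… km; 9.1 has 2 s.f., so the result keeps min(4, 2) = 2 s.f.
Rounded to 2 significant figures: 1.1 km.

1.1 km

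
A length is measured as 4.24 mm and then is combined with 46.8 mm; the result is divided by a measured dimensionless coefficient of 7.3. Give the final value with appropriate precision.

7.0 mm

4.24 mm + 46.8 mm = 51.04 mm; the sum is limited to 1 decimal place (3 s.f.).
Carrying full precision, 51.04 ÷ 7.3 = 6.99178082192… mm; 7.3 has 2 s.f., so the result keeps min(3, 2) = 2 s.f.
Rounded to 2 significant figures: 7.0 mm.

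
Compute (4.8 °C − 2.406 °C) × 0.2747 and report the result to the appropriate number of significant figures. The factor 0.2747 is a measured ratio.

4.8 °C − 2.406 °C = 2.394 °C; the difference is limited to 1 decimal place (2 s.f.).
Carrying full precision, 2.394 × 0.2747 = 0.6576318 °C; 0.2747 has 4 s.f., so the result keeps min(2, 4) = 2 s.f.
Rounded to 2 significant figures: 0.66 °C.

0.66 °C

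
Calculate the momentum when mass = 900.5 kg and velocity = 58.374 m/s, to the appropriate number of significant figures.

5.257 × 10⁴ kg·m/s

momentum = 900.5 kg × 58.374 m/s = 52565.787 kg·m/s.
900.5 has 4 significant figures; 58.374 has 5.
Division/multiplication keeps the fewest: 4 significant figures.
Rounded: 5.257 × 10⁴ kg·m/s.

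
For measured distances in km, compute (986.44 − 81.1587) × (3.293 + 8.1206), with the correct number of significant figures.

986.44 − 81.1587 = 905.2813, limited to 2 d.p. → 5 s.f.; 3.293 + 8.1206 = 11.4136, limited to 3 d.p. → 5 s.f.
Carrying full precision, 905.2813 × 11.4136 = 10332.5186457…; keep min(5, 5) = 5 s.f.
Rounded to 5 significant figures: 10333 km².

10333 km²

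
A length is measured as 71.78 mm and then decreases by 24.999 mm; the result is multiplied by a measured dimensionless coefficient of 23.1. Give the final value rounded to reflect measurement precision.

71.78 mm − 24.999 mm = 46.781 mm; the difference is limited to 2 decimal places (4 s.f.).
Carrying full precision, 46.781 × 23.1 = 1080.6411 mm; 23.1 has 3 s.f., so the result keeps min(4, 3) = 3 s.f.
Rounded to 3 significant figures: 1.08 × 10³ mm.

1.08 × 10³ mm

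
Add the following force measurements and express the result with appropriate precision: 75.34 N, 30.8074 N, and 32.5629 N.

138.71 N

75.34 N + 30.8074 N + 32.5629 N = 138.7103 N.
Addition/subtraction keeps the fewest decimal places: 75.34 → 2 decimal places, 30.8074 → 4 decimal places, 32.5629 → 4 decimal places; limit is 2.
Rounded to 2 decimal places: 138.71 N.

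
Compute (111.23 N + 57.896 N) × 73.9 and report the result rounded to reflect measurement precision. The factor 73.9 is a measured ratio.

111.23 N + 57.896 N = 169.126 N; the sum is limited to 2 decimal places (5 s.f.).
Carrying full precision, 169.126 × 73.9 = 12498.4114 N; 73.9 has 3 s.f., so the result keeps min(5, 3) = 3 s.f.
Rounded to 3 significant figures: 1.25 × 10⁴ N.

1.25 × 10⁴ N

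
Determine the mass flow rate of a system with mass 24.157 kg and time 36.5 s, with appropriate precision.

0.662 kg/s

mass flow rate = 24.157 kg ÷ 36.5 s = 0.661835616438… kg/s.
24.157 has 5 significant figures; 36.5 has 3.
Division/multiplication keeps the fewest: 3 significant figures.
Rounded: 0.662 kg/s.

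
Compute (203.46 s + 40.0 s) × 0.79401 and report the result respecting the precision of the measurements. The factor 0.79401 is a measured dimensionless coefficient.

193.3 s

203.46 s + 40.0 s = 243.46 s; the sum is limited to 1 decimal place (4 s.f.).
Carrying full precision, 243.46 × 0.79401 = 193.3096746 s; 0.79401 has 5 s.f., so the result keeps min(4, 5) = 4 s.f.
Rounded to 4 significant figures: 193.3 s.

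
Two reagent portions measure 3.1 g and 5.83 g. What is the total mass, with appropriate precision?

3.1 g + 5.83 g = 8.93 g.
Addition/subtraction keeps the fewest decimal places: 3.1 → 1 decimal place, 5.83 → 2 decimal places; limit is 1.
Rounded to 1 decimal place: 8.9 g.

8.9 g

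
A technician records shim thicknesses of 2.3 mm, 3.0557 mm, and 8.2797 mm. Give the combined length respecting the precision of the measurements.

2.3 mm + 3.0557 mm + 8.2797 mm = 13.6354 mm.
Addition/subtraction keeps the fewest decimal places: 2.3 → 1 decimal place, 3.0557 → 4 decimal places, 8.2797 → 4 decimal places; limit is 1.
Rounded to 1 decimal place: 13.6 mm.

13.6 mm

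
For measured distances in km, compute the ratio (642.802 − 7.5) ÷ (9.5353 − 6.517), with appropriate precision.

210.5

642.802 − 7.5 = 635.302, limited to 1 d.p. → 4 s.f.; 9.5353 − 6.517 = 3.0183, limited to 3 d.p. → 4 s.f.
Carrying full precision, 635.302 ÷ 3.0183 = 210.483384687…; keep min(4, 4) = 4 s.f.
Rounded to 4 significant figures: 210.5.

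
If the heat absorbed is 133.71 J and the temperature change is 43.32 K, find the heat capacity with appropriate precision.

heat capacity = 133.71 J ÷ 43.32 K = 3.08656509695… J/K.
133.71 has 5 significant figures; 43.32 has 4.
Division/multiplication keeps the fewest: 4 significant figures.
Rounded: 3.087 J/K.

3.087 J/K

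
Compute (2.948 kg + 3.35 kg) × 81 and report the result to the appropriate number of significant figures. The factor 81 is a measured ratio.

5.1 × 10^2 kg

2.948 kg + 3.35 kg = 6.298 kg; the sum is limited to 2 decimal places (3 s.f.).
Carrying full precision, 6.298 × 81 = 510.138 kg; 81 has 2 s.f., so the result keeps min(3, 2) = 2 s.f.
Rounded to 2 significant figures: 5.1 × 10^2 kg.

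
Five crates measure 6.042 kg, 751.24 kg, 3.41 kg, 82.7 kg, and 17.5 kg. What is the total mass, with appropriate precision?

6.042 kg + 751.24 kg + 3.41 kg + 82.7 kg + 17.5 kg = 860.892 kg.
Addition/subtraction keeps the fewest decimal places: 6.042 → 3 decimal places, 751.24 → 2 decimal places, 3.41 → 2 decimal places, 82.7 → 1 decimal place, 17.5 → 1 decimal place; limit is 1.
Rounded to 1 decimal place: 860.9 kg.

860.9 kg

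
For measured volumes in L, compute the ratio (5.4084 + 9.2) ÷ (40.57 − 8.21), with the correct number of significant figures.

5.4084 + 9.2 = 14.6084, limited to 1 d.p. → 3 s.f.; 40.57 − 8.21 = 32.36, limited to 2 d.p. → 4 s.f.
Carrying full precision, 14.6084 ÷ 32.36 = 0.451433868974…; keep min(3, 4) = 3 s.f.
Rounded to 3 significant figures: 4.51 × 10^-1.

4.51 × 10^-1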